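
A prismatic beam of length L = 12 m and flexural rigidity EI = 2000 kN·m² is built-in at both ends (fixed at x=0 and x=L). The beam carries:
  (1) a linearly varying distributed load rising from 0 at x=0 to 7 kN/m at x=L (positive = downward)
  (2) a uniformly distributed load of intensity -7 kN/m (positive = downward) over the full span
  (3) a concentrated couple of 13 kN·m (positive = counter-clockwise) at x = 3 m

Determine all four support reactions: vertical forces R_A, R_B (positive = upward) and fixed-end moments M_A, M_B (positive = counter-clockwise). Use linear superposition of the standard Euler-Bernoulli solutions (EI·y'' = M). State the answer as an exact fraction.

Load 1 — triangular load w₀=7 kN/m (0→w₀ over full span):
  R_A = 3w₀L/20 = 3·7·12/20 = 63/5 kN
  M_A = w₀L²/30 = 7·12²/30 = 168/5 kN·m
  R_B = 7w₀L/20 = 7·7·12/20 = 147/5 kN
  M_B = -w₀L²/20 = -7·12²/20 = -252/5 kN·m
Load 2 — uniform load w=-7 kN/m over full span:
  R_A = wL/2 = (-7)·12/2 = -42 kN
  M_A = wL²/12 = (-7)·12²/12 = -84 kN·m
  R_B = wL/2 = (-7)·12/2 = -42 kN
  M_B = -wL²/12 = -(-7)·12²/12 = 84 kN·m
Load 3 — applied couple M₀=13 kN·m at a=3 m (b=L-a=9):
  R_A = 6M₀ab/L³ = 6·13·3·9/12³ = 39/32 kN
  M_A = M₀b(2a-b)/L² = 13·9·(2·3-9)/12² = -39/16 kN·m
  R_B = -6M₀ab/L³ = -6·13·3·9/12³ = -39/32 kN
  M_B = M₀a(2b-a)/L² = 13·3·(2·9-3)/12² = 65/16 kN·m
Superposition: R_A = -4509/160 kN, M_A = -4227/80 kN·m, R_B = -2211/160 kN, M_B = 3013/80 kN·m

R_A = -4509/160 kN, M_A = -4227/80 kN·m, R_B = -2211/160 kN, M_B = 3013/80 kN·m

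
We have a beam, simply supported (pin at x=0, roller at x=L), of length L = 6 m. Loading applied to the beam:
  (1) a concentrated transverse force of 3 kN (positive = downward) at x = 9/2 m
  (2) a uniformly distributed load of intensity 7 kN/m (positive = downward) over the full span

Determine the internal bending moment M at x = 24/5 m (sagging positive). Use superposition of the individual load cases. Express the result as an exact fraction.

Load 1 — point force P=3 kN at a=9/2 m (b=L-a=3/2):
  M_1 = Pa(L-x)/L  [x>a] = 3·(9/2)·(6-(24/5))/6 = 27/10 kN·m
Load 2 — uniform load w=7 kN/m over full span:
  M_2 = wx(L-x)/2 = 7·(24/5)·(6-(24/5))/2 = 504/25 kN·m
Superposition: M = Σ M_i = 1143/50 kN·m ≈ 22.860000 kN·m

M(24/5) = 1143/50 kN·m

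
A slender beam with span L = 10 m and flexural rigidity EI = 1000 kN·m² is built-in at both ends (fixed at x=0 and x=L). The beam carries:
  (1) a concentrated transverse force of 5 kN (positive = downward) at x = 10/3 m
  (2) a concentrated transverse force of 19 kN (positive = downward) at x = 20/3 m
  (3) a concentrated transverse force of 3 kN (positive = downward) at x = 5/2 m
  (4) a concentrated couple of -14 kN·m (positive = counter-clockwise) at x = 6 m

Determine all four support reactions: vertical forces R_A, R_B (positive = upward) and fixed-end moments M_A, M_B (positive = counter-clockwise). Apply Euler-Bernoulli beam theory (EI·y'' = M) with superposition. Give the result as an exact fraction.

Load 1 — point force P=5 kN at a=10/3 m (b=L-a=20/3):
  R_A = Pb²(3a+b)/L³ = 5·(20/3)²·(3·(10/3)+(20/3))/10³ = 100/27 kN
  M_A = Pab²/L² = 5·(10/3)·(20/3)²/10² = 200/27 kN·m
  R_B = Pa²(a+3b)/L³ = 5·(10/3)²·((10/3)+3·(20/3))/10³ = 35/27 kN
  M_B = -Pa²b/L² = -5·(10/3)²·(20/3)/10² = -100/27 kN·m
Load 2 — point force P=19 kN at a=20/3 m (b=L-a=10/3):
  R_A = Pb²(3a+b)/L³ = 19·(10/3)²·(3·(20/3)+(10/3))/10³ = 133/27 kN
  M_A = Pab²/L² = 19·(20/3)·(10/3)²/10² = 380/27 kN·m
  R_B = Pa²(a+3b)/L³ = 19·(20/3)²·((20/3)+3·(10/3))/10³ = 380/27 kN
  M_B = -Pa²b/L² = -19·(20/3)²·(10/3)/10² = -760/27 kN·m
Load 3 — point force P=3 kN at a=5/2 m (b=L-a=15/2):
  R_A = Pb²(3a+b)/L³ = 3·(15/2)²·(3·(5/2)+(15/2))/10³ = 81/32 kN
  M_A = Pab²/L² = 3·(5/2)·(15/2)²/10² = 135/32 kN·m
  R_B = Pa²(a+3b)/L³ = 3·(5/2)²·((5/2)+3·(15/2))/10³ = 15/32 kN
  M_B = -Pa²b/L² = -3·(5/2)²·(15/2)/10² = -45/32 kN·m
Load 4 — applied couple M₀=-14 kN·m at a=6 m (b=L-a=4):
  R_A = 6M₀ab/L³ = 6·(-14)·6·4/10³ = -252/125 kN
  M_A = M₀b(2a-b)/L² = (-14)·4·(2·6-4)/10² = -112/25 kN·m
  R_B = -6M₀ab/L³ = -6·(-14)·6·4/10³ = 252/125 kN
  M_B = M₀a(2b-a)/L² = (-14)·6·(2·4-6)/10² = -42/25 kN·m
Superposition: R_A = 987647/108000 kN, M_A = 458357/21600 kN·m, R_B = 1928353/108000 kN, M_B = -754663/21600 kN·m

R_A = 987647/108000 kN, M_A = 458357/21600 kN·m, R_B = 1928353/108000 kN, M_B = -754663/21600 kN·m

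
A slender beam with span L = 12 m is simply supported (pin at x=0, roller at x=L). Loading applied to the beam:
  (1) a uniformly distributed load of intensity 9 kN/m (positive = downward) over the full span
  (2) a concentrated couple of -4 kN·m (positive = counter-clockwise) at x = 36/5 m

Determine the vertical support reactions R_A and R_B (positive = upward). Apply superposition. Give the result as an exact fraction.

Load 1 — uniform load w=9 kN/m over full span:
  R_A = wL/2 = 9·12/2 = 54 kN
  R_B = wL/2 = 9·12/2 = 54 kN
Load 2 — applied couple M₀=-4 kN·m at a=36/5 m (b=L-a=24/5):
  R_A = M₀/L = (-4)/12 = -1/3 kN
  R_B = -M₀/L = -(-4)/12 = 1/3 kN
Superposition: R_A = 161/3 kN, R_B = 163/3 kN

R_A = 161/3 kN, R_B = 163/3 kN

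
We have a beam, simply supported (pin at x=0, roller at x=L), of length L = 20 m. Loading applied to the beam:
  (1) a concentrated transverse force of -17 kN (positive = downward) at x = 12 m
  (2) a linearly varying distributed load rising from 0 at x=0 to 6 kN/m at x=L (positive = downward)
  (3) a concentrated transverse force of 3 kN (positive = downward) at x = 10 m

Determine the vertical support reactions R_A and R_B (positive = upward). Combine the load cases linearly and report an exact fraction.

Load 1 — point force P=-17 kN at a=12 m (b=L-a=8):
  R_A = Pb/L = (-17)·8/20 = -34/5 kN
  R_B = Pa/L = (-17)·12/20 = -51/5 kN
Load 2 — triangular load w₀=6 kN/m (0→w₀ over full span):
  R_A = w₀L/6 = 6·20/6 = 20 kN
  R_B = w₀L/3 = 6·20/3 = 40 kN
Load 3 — point force P=3 kN at a=10 m (b=L-a=10):
  R_A = Pb/L = 3·10/20 = 3/2 kN
  R_B = Pa/L = 3·10/20 = 3/2 kN
Superposition: R_A = 147/10 kN, R_B = 313/10 kN

R_A = 147/10 kN, R_B = 313/10 kN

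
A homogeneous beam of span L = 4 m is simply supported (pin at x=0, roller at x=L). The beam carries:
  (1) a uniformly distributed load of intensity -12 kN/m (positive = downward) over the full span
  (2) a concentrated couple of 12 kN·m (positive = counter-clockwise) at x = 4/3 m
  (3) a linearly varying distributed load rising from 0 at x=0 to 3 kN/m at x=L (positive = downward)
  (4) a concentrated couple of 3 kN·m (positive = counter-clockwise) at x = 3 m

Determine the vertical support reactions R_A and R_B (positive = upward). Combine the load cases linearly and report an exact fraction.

R_A = -73/4 kN, R_B = -95/4 kN

Load 1 — uniform load w=-12 kN/m over full span:
  R_A = wL/2 = (-12)·4/2 = -24 kN
  R_B = wL/2 = (-12)·4/2 = -24 kN
Load 2 — applied couple M₀=12 kN·m at a=4/3 m (b=L-a=8/3):
  R_A = M₀/L = 12/4 = 3 kN
  R_B = -M₀/L = -12/4 = -3 kN
Load 3 — triangular load w₀=3 kN/m (0→w₀ over full span):
  R_A = w₀L/6 = 3·4/6 = 2 kN
  R_B = w₀L/3 = 3·4/3 = 4 kN
Load 4 — applied couple M₀=3 kN·m at a=3 m (b=L-a=1):
  R_A = M₀/L = 3/4 kN
  R_B = -M₀/L = -3/4 kN
Superposition: R_A = -73/4 kN, R_B = -95/4 kN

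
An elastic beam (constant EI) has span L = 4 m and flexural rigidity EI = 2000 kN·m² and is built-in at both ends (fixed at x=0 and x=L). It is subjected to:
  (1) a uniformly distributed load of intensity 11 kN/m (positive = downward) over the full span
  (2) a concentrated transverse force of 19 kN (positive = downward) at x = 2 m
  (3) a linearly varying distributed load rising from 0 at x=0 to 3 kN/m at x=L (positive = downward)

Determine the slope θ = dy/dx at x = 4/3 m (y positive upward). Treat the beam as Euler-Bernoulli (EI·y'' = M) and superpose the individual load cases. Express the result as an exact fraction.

θ(4/3) = -23/5000 rad

Load 1 — uniform load w=11 kN/m over full span:
  θ_1 = -wx(L-x)(L-2x)/(12EI) = -11·(4/3)·(4-(4/3))·(4-2·(4/3))/(12·2000) = -22/10125 rad
Load 2 — point force P=19 kN at a=2 m (b=L-a=2):
  θ_2 = -Pb²x(2aL-(3a+b)x)/(2L³EI)  [x≤a] = -19·2²·(4/3)·(2·2·4-(3·2+2)·(4/3))/(2·4³·2000) = -19/9000 rad
Load 3 — triangular load w₀=3 kN/m (0→w₀ over full span):
  θ_3 = -w₀(2x(L-x)(L-2x)(x+2L)+x²(L-x)²)/(120LEI) = -3·(2·(4/3)·(4-(4/3))·(4-2·(4/3))·((4/3)+2·4)+(4/3)²·(4-(4/3))²)/(120·4·2000) = -16/50625 rad
Superposition: θ = Σ θ_i = -23/5000 rad ≈ -0.004600 rad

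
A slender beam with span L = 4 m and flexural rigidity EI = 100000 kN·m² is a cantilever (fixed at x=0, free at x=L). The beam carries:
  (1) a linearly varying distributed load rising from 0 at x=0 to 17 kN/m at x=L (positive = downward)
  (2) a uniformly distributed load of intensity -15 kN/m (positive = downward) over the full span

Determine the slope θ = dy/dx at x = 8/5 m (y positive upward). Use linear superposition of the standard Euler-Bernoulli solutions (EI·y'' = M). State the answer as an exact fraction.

Load 1 — triangular load w₀=17 kN/m (0→w₀ over full span):
  θ_1 = (w₀Lx²/4-w₀L²x/3-w₀x⁴/(24L))/EI = (17·4·(8/5)²/4-17·4²·(8/5)/3-17·(8/5)⁴/(24·4))/100000 = -2006/1953125 rad
Load 2 — uniform load w=-15 kN/m over full span:
  θ_2 = -wx(x²-3Lx+3L²)/(6EI) = -(-15)·(8/5)·((8/5)²-3·4·(8/5)+3·4²)/(6·100000) = 98/78125 rad
Superposition: θ = Σ θ_i = 444/1953125 rad ≈ 0.000227 rad

θ(8/5) = 444/1953125 rad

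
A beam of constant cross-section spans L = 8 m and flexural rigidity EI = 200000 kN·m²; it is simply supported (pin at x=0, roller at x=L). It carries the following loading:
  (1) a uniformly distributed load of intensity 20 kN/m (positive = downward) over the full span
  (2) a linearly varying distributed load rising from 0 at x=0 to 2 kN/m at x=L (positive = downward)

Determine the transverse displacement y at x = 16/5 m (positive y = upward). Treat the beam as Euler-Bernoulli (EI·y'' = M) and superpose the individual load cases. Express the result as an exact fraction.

Load 1 — uniform load w=20 kN/m over full span:
  y_1 = -wx(L³-2Lx²+x³)/(24EI) = -20·(16/5)·(8³-2·8·(16/5)²+(16/5)³)/(24·200000) = -1984/390625 m
Load 2 — triangular load w₀=2 kN/m (0→w₀ over full span):
  y_2 = -w₀x(7L⁴-10L²x²+3x⁴)/(360LEI) = -2·(16/5)·(7·8⁴-10·8²·(16/5)²+3·(16/5)⁴)/(360·8·200000) = -36512/146484375 m
Superposition: y = Σ y_i = -780512/146484375 m ≈ -0.005328 m

y(16/5) = -780512/146484375 m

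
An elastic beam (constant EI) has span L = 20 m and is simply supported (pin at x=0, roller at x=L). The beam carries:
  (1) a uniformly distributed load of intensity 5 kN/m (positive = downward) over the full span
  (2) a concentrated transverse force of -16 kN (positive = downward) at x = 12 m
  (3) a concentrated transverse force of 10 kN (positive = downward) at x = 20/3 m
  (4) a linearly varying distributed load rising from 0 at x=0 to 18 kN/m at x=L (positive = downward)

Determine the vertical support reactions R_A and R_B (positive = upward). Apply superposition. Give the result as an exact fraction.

R_A = 1654/15 kN, R_B = 2456/15 kN

Load 1 — uniform load w=5 kN/m over full span:
  R_A = wL/2 = 5·20/2 = 50 kN
  R_B = wL/2 = 5·20/2 = 50 kN
Load 2 — point force P=-16 kN at a=12 m (b=L-a=8):
  R_A = Pb/L = (-16)·8/20 = -32/5 kN
  R_B = Pa/L = (-16)·12/20 = -48/5 kN
Load 3 — point force P=10 kN at a=20/3 m (b=L-a=40/3):
  R_A = Pb/L = 10·(40/3)/20 = 20/3 kN
  R_B = Pa/L = 10·(20/3)/20 = 10/3 kN
Load 4 — triangular load w₀=18 kN/m (0→w₀ over full span):
  R_A = w₀L/6 = 18·20/6 = 60 kN
  R_B = w₀L/3 = 18·20/3 = 120 kN
Superposition: R_A = 1654/15 kN, R_B = 2456/15 kN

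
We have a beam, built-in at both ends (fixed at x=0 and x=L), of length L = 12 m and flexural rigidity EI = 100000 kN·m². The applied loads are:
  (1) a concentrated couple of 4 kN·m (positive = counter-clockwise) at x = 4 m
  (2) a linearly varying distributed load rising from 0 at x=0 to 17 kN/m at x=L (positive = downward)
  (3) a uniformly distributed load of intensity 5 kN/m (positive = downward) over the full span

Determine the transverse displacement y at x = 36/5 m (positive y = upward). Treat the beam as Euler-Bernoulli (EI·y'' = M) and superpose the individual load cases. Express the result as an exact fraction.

Load 1 — applied couple M₀=4 kN·m at a=4 m (b=L-a=8):
  y_1 = (R_Ax³/6 - M_Ax²/2 - M₀(x-a)²/2)/EI  [x>a] with R_A=4/9, M_A=0 = ((4/9)·(36/5)³/6 - 0·(36/5)²/2 - 4·((36/5)-4)²/2)/100000 = 28/390625 m
Load 2 — triangular load w₀=17 kN/m (0→w₀ over full span):
  y_2 = -w₀x²(L-x)²(x+2L)/(120LEI) = -17·(36/5)²·(12-(36/5))²·((36/5)+2·12)/(120·12·100000) = -214812/48828125 m
Load 3 — uniform load w=5 kN/m over full span:
  y_3 = -wx²(L-x)²/(24EI) = -5·(36/5)²·(12-(36/5))²/(24·100000) = -972/390625 m
Superposition: y = Σ y_i = -332812/48828125 m ≈ -0.006816 m

y(36/5) = -332812/48828125 m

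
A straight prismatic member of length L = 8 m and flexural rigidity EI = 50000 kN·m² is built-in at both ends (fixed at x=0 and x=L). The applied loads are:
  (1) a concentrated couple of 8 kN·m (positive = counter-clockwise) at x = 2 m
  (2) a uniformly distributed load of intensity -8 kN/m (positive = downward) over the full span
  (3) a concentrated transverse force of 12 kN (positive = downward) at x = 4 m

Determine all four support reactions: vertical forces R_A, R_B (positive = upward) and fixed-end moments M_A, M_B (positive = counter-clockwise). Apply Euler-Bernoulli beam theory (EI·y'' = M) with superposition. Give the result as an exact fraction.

Load 1 — applied couple M₀=8 kN·m at a=2 m (b=L-a=6):
  R_A = 6M₀ab/L³ = 6·8·2·6/8³ = 9/8 kN
  M_A = M₀b(2a-b)/L² = 8·6·(2·2-6)/8² = -3/2 kN·m
  R_B = -6M₀ab/L³ = -6·8·2·6/8³ = -9/8 kN
  M_B = M₀a(2b-a)/L² = 8·2·(2·6-2)/8² = 5/2 kN·m
Load 2 — uniform load w=-8 kN/m over full span:
  R_A = wL/2 = (-8)·8/2 = -32 kN
  M_A = wL²/12 = (-8)·8²/12 = -128/3 kN·m
  R_B = wL/2 = (-8)·8/2 = -32 kN
  M_B = -wL²/12 = -(-8)·8²/12 = 128/3 kN·m
Load 3 — point force P=12 kN at a=4 m (b=L-a=4):
  R_A = Pb²(3a+b)/L³ = 12·4²·(3·4+4)/8³ = 6 kN
  M_A = Pab²/L² = 12·4·4²/8² = 12 kN·m
  R_B = Pa²(a+3b)/L³ = 12·4²·(4+3·4)/8³ = 6 kN
  M_B = -Pa²b/L² = -12·4²·4/8² = -12 kN·m
Superposition: R_A = -199/8 kN, M_A = -193/6 kN·m, R_B = -217/8 kN, M_B = 199/6 kN·m

R_A = -199/8 kN, M_A = -193/6 kN·m, R_B = -217/8 kN, M_B = 199/6 kN·m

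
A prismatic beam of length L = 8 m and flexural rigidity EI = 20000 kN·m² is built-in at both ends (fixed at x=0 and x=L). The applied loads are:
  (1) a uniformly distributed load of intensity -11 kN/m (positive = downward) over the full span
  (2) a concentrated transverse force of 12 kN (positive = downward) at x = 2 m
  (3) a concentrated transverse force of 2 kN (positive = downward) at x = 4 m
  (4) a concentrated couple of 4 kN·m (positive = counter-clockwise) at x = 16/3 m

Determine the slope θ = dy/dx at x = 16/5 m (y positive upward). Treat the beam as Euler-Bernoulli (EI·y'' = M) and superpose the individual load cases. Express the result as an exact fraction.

θ(16/5) = 239/234375 rad

Load 1 — uniform load w=-11 kN/m over full span:
  θ_1 = -wx(L-x)(L-2x)/(12EI) = -(-11)·(16/5)·(8-(16/5))·(8-2·(16/5))/(12·20000) = 88/78125 rad
Load 2 — point force P=12 kN at a=2 m (b=L-a=6):
  θ_2 = Pa²(L-x)(2bL-(3b+a)(L-x))/(2L³EI)  [x>a] = 12·2²·(8-(16/5))·(2·6·8-(3·6+2)·(8-(16/5)))/(2·8³·20000) = 0 rad
Load 3 — point force P=2 kN at a=4 m (b=L-a=4):
  θ_3 = -Pb²x(2aL-(3a+b)x)/(2L³EI)  [x≤a] = -2·4²·(16/5)·(2·4·8-(3·4+4)·(16/5))/(2·8³·20000) = -1/15625 rad
Load 4 — applied couple M₀=4 kN·m at a=16/3 m (b=L-a=8/3):
  θ_4 = (R_Ax²/2 - M_Ax)/EI  [x≤a] with R_A=2/3, M_A=4/3 = ((2/3)·(16/5)²/2 - (4/3)·(16/5))/20000 = -2/46875 rad
Superposition: θ = Σ θ_i = 239/234375 rad ≈ 0.001020 rad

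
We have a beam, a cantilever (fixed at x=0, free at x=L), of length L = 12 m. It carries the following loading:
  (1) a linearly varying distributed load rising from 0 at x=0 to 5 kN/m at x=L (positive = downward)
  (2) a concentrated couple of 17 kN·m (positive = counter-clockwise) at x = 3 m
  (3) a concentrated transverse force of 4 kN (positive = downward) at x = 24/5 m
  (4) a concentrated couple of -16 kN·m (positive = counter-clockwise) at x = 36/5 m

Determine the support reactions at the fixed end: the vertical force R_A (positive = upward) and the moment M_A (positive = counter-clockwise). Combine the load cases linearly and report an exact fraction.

Load 1 — triangular load w₀=5 kN/m (0→w₀ over full span):
  R_A = w₀L/2 = 5·12/2 = 30 kN
  M_A = w₀L²/3 = 5·12²/3 = 240 kN·m
Load 2 — applied couple M₀=17 kN·m at a=3 m (b=L-a=9):
  R_A = 0 kN
  M_A = -M₀ = -17 kN·m
Load 3 — point force P=4 kN at a=24/5 m (b=L-a=36/5):
  R_A = P = 4 kN
  M_A = Pa = 4·(24/5) = 96/5 kN·m
Load 4 — applied couple M₀=-16 kN·m at a=36/5 m (b=L-a=24/5):
  R_A = 0 kN
  M_A = -M₀ = -(-16) = 16 kN·m
Superposition: R_A = 34 kN, M_A = 1291/5 kN·m

R_A = 34 kN, M_A = 1291/5 kN·m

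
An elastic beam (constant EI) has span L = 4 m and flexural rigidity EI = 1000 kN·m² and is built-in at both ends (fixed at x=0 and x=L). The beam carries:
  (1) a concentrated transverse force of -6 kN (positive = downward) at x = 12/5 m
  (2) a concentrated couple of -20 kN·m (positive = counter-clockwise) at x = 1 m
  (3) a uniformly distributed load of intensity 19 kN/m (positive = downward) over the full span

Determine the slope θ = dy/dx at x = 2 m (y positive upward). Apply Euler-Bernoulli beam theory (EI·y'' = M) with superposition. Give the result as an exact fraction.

Load 1 — point force P=-6 kN at a=12/5 m (b=L-a=8/5):
  θ_1 = -Pb²x(2aL-(3a+b)x)/(2L³EI)  [x≤a] = -(-6)·(8/5)²·2·(2·(12/5)·4-(3·(12/5)+(8/5))·2)/(2·4³·1000) = 6/15625 rad
Load 2 — applied couple M₀=-20 kN·m at a=1 m (b=L-a=3):
  θ_2 = (R_Ax²/2 - M_Ax - M₀(x-a))/EI  [x>a] with R_A=-45/8, M_A=15/4 = ((-45/8)·2²/2 - (15/4)·2 - (-20)·(2-1))/1000 = 1/800 rad
Load 3 — uniform load w=19 kN/m over full span:
  θ_3 = -wx(L-x)(L-2x)/(12EI) = -19·2·(4-2)·(4-2·2)/(12·1000) = 0 rad
Superposition: θ = Σ θ_i = 817/500000 rad ≈ 0.001634 rad

θ(2) = 817/500000 rad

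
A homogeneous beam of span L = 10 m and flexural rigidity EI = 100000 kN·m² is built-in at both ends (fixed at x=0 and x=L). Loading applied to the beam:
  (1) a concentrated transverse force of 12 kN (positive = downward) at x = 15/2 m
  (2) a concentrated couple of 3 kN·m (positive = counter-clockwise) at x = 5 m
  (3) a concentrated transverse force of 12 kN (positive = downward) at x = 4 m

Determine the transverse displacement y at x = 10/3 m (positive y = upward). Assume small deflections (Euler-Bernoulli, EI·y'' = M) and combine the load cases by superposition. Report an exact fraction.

y(10/3) = -7459/10800000 m

Load 1 — point force P=12 kN at a=15/2 m (b=L-a=5/2):
  y_1 = -Pb²x²(3aL-(3a+b)x)/(6L³EI)  [x≤a] = -12·(5/2)²·(10/3)²·(3·(15/2)·10-(3·(15/2)+(5/2))·(10/3))/(6·10³·100000) = -17/86400 m
Load 2 — applied couple M₀=3 kN·m at a=5 m (b=L-a=5):
  y_2 = (R_Ax³/6 - M_Ax²/2)/EI  [x≤a] with R_A=9/20, M_A=3/4 = ((9/20)·(10/3)³/6 - (3/4)·(10/3)²/2)/100000 = -1/72000 m
Load 3 — point force P=12 kN at a=4 m (b=L-a=6):
  y_3 = -Pb²x²(3aL-(3a+b)x)/(6L³EI)  [x≤a] = -12·6²·(10/3)²·(3·4·10-(3·4+6)·(10/3))/(6·10³·100000) = -3/6250 m
Superposition: y = Σ y_i = -7459/10800000 m ≈ -0.000691 m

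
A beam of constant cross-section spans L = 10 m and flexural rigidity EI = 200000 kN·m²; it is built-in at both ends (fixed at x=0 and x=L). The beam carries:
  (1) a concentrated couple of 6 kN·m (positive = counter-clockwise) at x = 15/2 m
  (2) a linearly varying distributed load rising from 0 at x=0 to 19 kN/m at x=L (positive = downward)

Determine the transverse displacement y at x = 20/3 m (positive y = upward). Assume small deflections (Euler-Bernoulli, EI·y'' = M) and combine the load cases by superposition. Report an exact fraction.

y(20/3) = -6323/5832000 m

Load 1 — applied couple M₀=6 kN·m at a=15/2 m (b=L-a=5/2):
  y_1 = (R_Ax³/6 - M_Ax²/2)/EI  [x≤a] with R_A=27/40, M_A=15/8 = ((27/40)·(20/3)³/6 - (15/8)·(20/3)²/2)/200000 = -1/24000 m
Load 2 — triangular load w₀=19 kN/m (0→w₀ over full span):
  y_2 = -w₀x²(L-x)²(x+2L)/(120LEI) = -19·(20/3)²·(10-(20/3))²·((20/3)+2·10)/(120·10·200000) = -19/18225 m
Superposition: y = Σ y_i = -6323/5832000 m ≈ -0.001084 m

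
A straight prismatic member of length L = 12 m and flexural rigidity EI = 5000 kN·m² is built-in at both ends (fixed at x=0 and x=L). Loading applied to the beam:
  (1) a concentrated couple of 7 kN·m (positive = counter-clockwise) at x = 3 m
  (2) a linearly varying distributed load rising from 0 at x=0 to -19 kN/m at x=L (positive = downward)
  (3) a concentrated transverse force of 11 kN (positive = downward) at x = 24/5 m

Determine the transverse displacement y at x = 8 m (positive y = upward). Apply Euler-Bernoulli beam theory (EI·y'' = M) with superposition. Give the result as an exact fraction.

y(8) = 861257/11250000 m

Load 1 — applied couple M₀=7 kN·m at a=3 m (b=L-a=9):
  y_1 = (R_Ax³/6 - M_Ax²/2 - M₀(x-a)²/2)/EI  [x>a] with R_A=21/32, M_A=-21/16 = ((21/32)·8³/6 - (-21/16)·8²/2 - 7·(8-3)²/2)/5000 = 21/10000 m
Load 2 — triangular load w₀=-19 kN/m (0→w₀ over full span):
  y_2 = -w₀x²(L-x)²(x+2L)/(120LEI) = -(-19)·8²·(12-8)²·(8+2·12)/(120·12·5000) = 2432/28125 m
Load 3 — point force P=11 kN at a=24/5 m (b=L-a=36/5):
  y_3 = -Pa²(L-x)²(3bL-(3b+a)(L-x))/(6L³EI)  [x>a] = -11·(24/5)²·(12-8)²·(3·(36/5)·12-(3·(36/5)+(24/5))·(12-8))/(6·12³·5000) = -2816/234375 m
Superposition: y = Σ y_i = 861257/11250000 m ≈ 0.076556 m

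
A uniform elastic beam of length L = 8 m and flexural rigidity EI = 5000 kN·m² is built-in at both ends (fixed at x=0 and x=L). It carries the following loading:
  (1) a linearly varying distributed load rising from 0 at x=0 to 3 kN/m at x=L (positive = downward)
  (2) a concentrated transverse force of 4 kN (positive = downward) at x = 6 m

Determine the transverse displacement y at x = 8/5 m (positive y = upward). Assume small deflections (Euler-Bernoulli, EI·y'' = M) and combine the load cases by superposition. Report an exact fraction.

Load 1 — triangular load w₀=3 kN/m (0→w₀ over full span):
  y_1 = -w₀x²(L-x)²(x+2L)/(120LEI) = -3·(8/5)²·(8-(8/5))²·((8/5)+2·8)/(120·8·5000) = -11264/9765625 m
Load 2 — point force P=4 kN at a=6 m (b=L-a=2):
  y_2 = -Pb²x²(3aL-(3a+b)x)/(6L³EI)  [x≤a] = -4·2²·(8/5)²·(3·6·8-(3·6+2)·(8/5))/(6·8³·5000) = -14/46875 m
Superposition: y = Σ y_i = -42542/29296875 m ≈ -0.001452 m

y(8/5) = -42542/29296875 m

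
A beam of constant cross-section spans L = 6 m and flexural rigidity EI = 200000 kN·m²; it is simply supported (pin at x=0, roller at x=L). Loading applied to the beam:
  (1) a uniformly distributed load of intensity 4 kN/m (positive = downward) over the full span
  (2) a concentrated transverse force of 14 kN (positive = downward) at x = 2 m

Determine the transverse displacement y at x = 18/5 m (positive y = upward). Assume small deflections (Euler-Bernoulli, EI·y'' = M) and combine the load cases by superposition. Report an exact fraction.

Load 1 — uniform load w=4 kN/m over full span:
  y_1 = -wx(L³-2Lx²+x³)/(24EI) = -4·(18/5)·(6³-2·6·(18/5)²+(18/5)³)/(24·200000) = -2511/7812500 m
Load 2 — point force P=14 kN at a=2 m (b=L-a=4):
  y_2 = -Pa(L-x)(2Lx-a²-x²)/(6LEI)  [x>a] = -14·2·(6-(18/5))·(2·6·(18/5)-2²-(18/5)²)/(6·6·200000) = -287/1171875 m
Superposition: y = Σ y_i = -13273/23437500 m ≈ -0.000566 m

y(18/5) = -13273/23437500 m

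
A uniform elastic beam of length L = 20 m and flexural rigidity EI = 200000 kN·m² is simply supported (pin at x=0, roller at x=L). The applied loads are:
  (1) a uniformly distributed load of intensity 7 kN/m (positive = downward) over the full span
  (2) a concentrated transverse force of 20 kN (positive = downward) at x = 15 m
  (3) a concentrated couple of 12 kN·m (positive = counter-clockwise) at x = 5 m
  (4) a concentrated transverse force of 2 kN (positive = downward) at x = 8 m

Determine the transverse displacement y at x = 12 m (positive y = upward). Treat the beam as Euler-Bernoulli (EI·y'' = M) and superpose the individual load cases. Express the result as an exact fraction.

y(12) = -24419/300000 m

Load 1 — uniform load w=7 kN/m over full span:
  y_1 = -wx(L³-2Lx²+x³)/(24EI) = -7·12·(20³-2·20·12²+12³)/(24·200000) = -217/3125 m
Load 2 — point force P=20 kN at a=15 m (b=L-a=5):
  y_2 = -Pbx(L²-b²-x²)/(6LEI)  [x≤a] = -20·5·12·(20²-5²-12²)/(6·20·200000) = -231/20000 m
Load 3 — applied couple M₀=12 kN·m at a=5 m (b=L-a=15):
  y_3 = (M₀x³/(6L)-M₀(x-a)²/2+C₁x)/EI  [x>a] with C₁=M₀(3b²-L²)/(6L)=55/2 = (12·12³/(6·20)-12·(12-5)²/2+(55/2)·12)/200000 = 261/250000 m
Load 4 — point force P=2 kN at a=8 m (b=L-a=12):
  y_4 = -Pa(L-x)(2Lx-a²-x²)/(6LEI)  [x>a] = -2·8·(20-12)·(2·20·12-8²-12²)/(6·20·200000) = -68/46875 m
Superposition: y = Σ y_i = -24419/300000 m ≈ -0.081397 m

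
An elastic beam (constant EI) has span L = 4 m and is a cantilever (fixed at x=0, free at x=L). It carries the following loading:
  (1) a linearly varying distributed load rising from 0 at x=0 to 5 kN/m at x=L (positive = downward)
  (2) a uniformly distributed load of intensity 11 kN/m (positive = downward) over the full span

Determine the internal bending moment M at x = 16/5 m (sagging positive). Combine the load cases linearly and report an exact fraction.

M(16/5) = -376/75 kN·m

Load 1 — triangular load w₀=5 kN/m (0→w₀ over full span):
  M_1 = w₀Lx/2 - w₀L²/3 - w₀x³/(6L) = 5·4·(16/5)/2 - 5·4²/3 - 5·(16/5)³/(6·4) = -112/75 kN·m
Load 2 — uniform load w=11 kN/m over full span:
  M_2 = -w(L-x)²/2 = -11·(4-(16/5))²/2 = -88/25 kN·m
Superposition: M = Σ M_i = -376/75 kN·m ≈ -5.013333 kN·m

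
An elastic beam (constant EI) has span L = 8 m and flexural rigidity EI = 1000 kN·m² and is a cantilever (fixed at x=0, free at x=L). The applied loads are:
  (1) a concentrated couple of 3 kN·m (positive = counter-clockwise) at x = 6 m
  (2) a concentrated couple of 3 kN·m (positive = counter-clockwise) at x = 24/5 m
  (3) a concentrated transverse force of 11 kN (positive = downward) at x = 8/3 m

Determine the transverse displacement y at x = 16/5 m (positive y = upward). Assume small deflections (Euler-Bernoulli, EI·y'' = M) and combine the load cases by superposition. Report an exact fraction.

y(16/5) = -15104/253125 m

Load 1 — applied couple M₀=3 kN·m at a=6 m (b=L-a=2):
  y_1 = M₀x²/(2EI)  [x≤a] = 3·(16/5)²/(2·1000) = 48/3125 m
Load 2 — applied couple M₀=3 kN·m at a=24/5 m (b=L-a=16/5):
  y_2 = M₀x²/(2EI)  [x≤a] = 3·(16/5)²/(2·1000) = 48/3125 m
Load 3 — point force P=11 kN at a=8/3 m (b=L-a=16/3):
  y_3 = -Pa²(3x-a)/(6EI)  [x>a] = -11·(8/3)²·(3·(16/5)-(8/3))/(6·1000) = -4576/50625 m
Superposition: y = Σ y_i = -15104/253125 m ≈ -0.059670 m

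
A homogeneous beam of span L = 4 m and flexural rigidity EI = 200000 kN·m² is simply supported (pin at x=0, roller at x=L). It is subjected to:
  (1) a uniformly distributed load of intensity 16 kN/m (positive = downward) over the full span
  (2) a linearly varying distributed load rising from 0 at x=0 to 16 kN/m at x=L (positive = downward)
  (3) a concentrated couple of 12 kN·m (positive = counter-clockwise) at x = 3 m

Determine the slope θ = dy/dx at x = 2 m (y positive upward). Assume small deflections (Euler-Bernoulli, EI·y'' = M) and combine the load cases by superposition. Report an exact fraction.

θ(2) = -157/18000000 rad

Load 1 — uniform load w=16 kN/m over full span:
  θ_1 = -w(L³-6Lx²+4x³)/(24EI) = -16·(4³-6·4·2²+4·2³)/(24·200000) = 0 rad
Load 2 — triangular load w₀=16 kN/m (0→w₀ over full span):
  θ_2 = -w₀(7L⁴-30L²x²+15x⁴)/(360LEI) = -16·(7·4⁴-30·4²·2²+15·2⁴)/(360·4·200000) = -7/1125000 rad
Load 3 — applied couple M₀=12 kN·m at a=3 m (b=L-a=1):
  θ_3 = (M₀x²/(2L)+C₁)/EI  [x≤a] with C₁=M₀(3b²-L²)/(6L)=-13/2 = (12·2²/(2·4)+(-13/2))/200000 = -1/400000 rad
Superposition: θ = Σ θ_i = -157/18000000 rad ≈ -0.000009 rad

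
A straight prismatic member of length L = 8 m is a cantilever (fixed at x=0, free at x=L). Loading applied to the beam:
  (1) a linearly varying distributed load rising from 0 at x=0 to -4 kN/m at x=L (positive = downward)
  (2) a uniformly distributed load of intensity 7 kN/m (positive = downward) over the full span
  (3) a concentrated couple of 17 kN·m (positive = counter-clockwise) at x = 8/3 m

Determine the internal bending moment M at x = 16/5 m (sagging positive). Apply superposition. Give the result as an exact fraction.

Load 1 — triangular load w₀=-4 kN/m (0→w₀ over full span):
  M_1 = w₀Lx/2 - w₀L²/3 - w₀x³/(6L) = (-4)·8·(16/5)/2 - (-4)·8²/3 - (-4)·(16/5)³/(6·8) = 4608/125 kN·m
Load 2 — uniform load w=7 kN/m over full span:
  M_2 = -w(L-x)²/2 = -7·(8-(16/5))²/2 = -2016/25 kN·m
Load 3 — applied couple M₀=17 kN·m at a=8/3 m (b=L-a=16/3):
  M_3 = 0  [x>a] = 0 kN·m
Superposition: M = Σ M_i = -5472/125 kN·m ≈ -43.776000 kN·m

M(16/5) = -5472/125 kN·m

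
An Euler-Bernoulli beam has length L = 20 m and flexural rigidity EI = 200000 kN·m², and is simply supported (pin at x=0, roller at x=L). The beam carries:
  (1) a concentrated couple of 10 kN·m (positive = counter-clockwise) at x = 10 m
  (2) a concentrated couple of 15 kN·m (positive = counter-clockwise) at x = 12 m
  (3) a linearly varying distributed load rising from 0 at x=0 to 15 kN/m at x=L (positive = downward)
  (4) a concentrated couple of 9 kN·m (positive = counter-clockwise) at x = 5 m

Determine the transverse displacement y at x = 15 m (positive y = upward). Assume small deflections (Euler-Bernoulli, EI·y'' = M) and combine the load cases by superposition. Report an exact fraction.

Load 1 — applied couple M₀=10 kN·m at a=10 m (b=L-a=10):
  y_1 = (M₀x³/(6L)-M₀(x-a)²/2+C₁x)/EI  [x>a] with C₁=M₀(3b²-L²)/(6L)=-25/3 = (10·15³/(6·20)-10·(15-10)²/2+(-25/3)·15)/200000 = 1/6400 m
Load 2 — applied couple M₀=15 kN·m at a=12 m (b=L-a=8):
  y_2 = (M₀x³/(6L)-M₀(x-a)²/2+C₁x)/EI  [x>a] with C₁=M₀(3b²-L²)/(6L)=-26 = (15·15³/(6·20)-15·(15-12)²/2+(-26)·15)/200000 = -57/320000 m
Load 3 — triangular load w₀=15 kN/m (0→w₀ over full span):
  y_3 = -w₀x(7L⁴-10L²x²+3x⁴)/(360LEI) = -15·15·(7·20⁴-10·20²·15²+3·15⁴)/(360·20·200000) = -119/2048 m
Load 4 — applied couple M₀=9 kN·m at a=5 m (b=L-a=15):
  y_4 = (M₀x³/(6L)-M₀(x-a)²/2+C₁x)/EI  [x>a] with C₁=M₀(3b²-L²)/(6L)=165/8 = (9·15³/(6·20)-9·(15-5)²/2+(165/8)·15)/200000 = 9/16000 m
Superposition: y = Σ y_i = -73683/1280000 m ≈ -0.057565 m

y(15) = -73683/1280000 m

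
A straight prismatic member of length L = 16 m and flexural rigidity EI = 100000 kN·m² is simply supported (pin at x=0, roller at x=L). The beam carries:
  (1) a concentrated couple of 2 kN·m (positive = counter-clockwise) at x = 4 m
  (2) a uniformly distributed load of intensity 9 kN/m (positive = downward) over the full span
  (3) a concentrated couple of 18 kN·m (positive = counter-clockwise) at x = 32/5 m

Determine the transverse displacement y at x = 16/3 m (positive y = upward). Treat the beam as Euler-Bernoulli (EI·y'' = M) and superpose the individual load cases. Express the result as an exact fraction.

Load 1 — applied couple M₀=2 kN·m at a=4 m (b=L-a=12):
  y_1 = (M₀x³/(6L)-M₀(x-a)²/2+C₁x)/EI  [x>a] with C₁=M₀(3b²-L²)/(6L)=11/3 = (2·(16/3)³/(6·16)-2·((16/3)-4)²/2+(11/3)·(16/3))/100000 = 53/253125 m
Load 2 — uniform load w=9 kN/m over full span:
  y_2 = -wx(L³-2Lx²+x³)/(24EI) = -9·(16/3)·(16³-2·16·(16/3)²+(16/3)³)/(24·100000) = -5632/84375 m
Load 3 — applied couple M₀=18 kN·m at a=32/5 m (b=L-a=48/5):
  y_3 = (M₀x³/(6L)+C₁x)/EI  [x≤a] with C₁=M₀(3b²-L²)/(6L)=96/25 = (18·(16/3)³/(6·16)+(96/25)·(16/3))/100000 = 344/703125 m
Superposition: y = Σ y_i = -417979/6328125 m ≈ -0.066051 m

y(16/3) = -417979/6328125 m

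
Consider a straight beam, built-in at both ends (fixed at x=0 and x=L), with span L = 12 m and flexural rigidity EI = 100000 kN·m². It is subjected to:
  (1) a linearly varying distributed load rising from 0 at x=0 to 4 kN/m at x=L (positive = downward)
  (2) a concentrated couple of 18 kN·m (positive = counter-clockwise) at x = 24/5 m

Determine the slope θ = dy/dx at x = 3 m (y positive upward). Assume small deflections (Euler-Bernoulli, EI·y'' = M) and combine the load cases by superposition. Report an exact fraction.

Load 1 — triangular load w₀=4 kN/m (0→w₀ over full span):
  θ_1 = -w₀(2x(L-x)(L-2x)(x+2L)+x²(L-x)²)/(120LEI) = -4·(2·3·(12-3)·(12-2·3)·(3+2·12)+3²·(12-3)²)/(120·12·100000) = -1053/4000000 rad
Load 2 — applied couple M₀=18 kN·m at a=24/5 m (b=L-a=36/5):
  θ_2 = (R_Ax²/2 - M_Ax)/EI  [x≤a] with R_A=54/25, M_A=54/25 = ((54/25)·3²/2 - (54/25)·3)/100000 = 81/2500000 rad
Superposition: θ = Σ θ_i = -4617/20000000 rad ≈ -0.000231 rad

θ(3) = -4617/20000000 rad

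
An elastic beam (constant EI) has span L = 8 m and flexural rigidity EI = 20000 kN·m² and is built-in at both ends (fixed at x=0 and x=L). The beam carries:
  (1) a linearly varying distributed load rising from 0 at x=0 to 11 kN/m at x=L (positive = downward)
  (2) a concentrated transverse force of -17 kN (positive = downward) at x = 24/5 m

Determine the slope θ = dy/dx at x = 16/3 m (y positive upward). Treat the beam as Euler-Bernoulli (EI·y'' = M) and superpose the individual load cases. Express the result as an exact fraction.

Load 1 — triangular load w₀=11 kN/m (0→w₀ over full span):
  θ_1 = -w₀(2x(L-x)(L-2x)(x+2L)+x²(L-x)²)/(120LEI) = -11·(2·(16/3)·(8-(16/3))·(8-2·(16/3))·((16/3)+2·8)+(16/3)²·(8-(16/3))²)/(120·8·20000) = 616/759375 rad
Load 2 — point force P=-17 kN at a=24/5 m (b=L-a=16/5):
  θ_2 = Pa²(L-x)(2bL-(3b+a)(L-x))/(2L³EI)  [x>a] = (-17)·(24/5)²·(8-(16/3))·(2·(16/5)·8-(3·(16/5)+(24/5))·(8-(16/3)))/(2·8³·20000) = -51/78125 rad
Superposition: θ = Σ θ_i = 3007/18984375 rad ≈ 0.000158 rad

θ(16/3) = 3007/18984375 rad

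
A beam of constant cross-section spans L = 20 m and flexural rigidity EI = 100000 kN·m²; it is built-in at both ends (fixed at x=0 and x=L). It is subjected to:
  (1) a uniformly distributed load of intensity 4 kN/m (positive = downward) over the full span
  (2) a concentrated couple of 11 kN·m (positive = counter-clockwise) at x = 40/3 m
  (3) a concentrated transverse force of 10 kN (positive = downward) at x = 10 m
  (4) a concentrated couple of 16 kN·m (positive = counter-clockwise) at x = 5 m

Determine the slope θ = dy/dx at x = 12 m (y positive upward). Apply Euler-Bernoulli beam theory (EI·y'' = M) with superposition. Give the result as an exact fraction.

Load 1 — uniform load w=4 kN/m over full span:
  θ_1 = -wx(L-x)(L-2x)/(12EI) = -4·12·(20-12)·(20-2·12)/(12·100000) = 4/3125 rad
Load 2 — applied couple M₀=11 kN·m at a=40/3 m (b=L-a=20/3):
  θ_2 = (R_Ax²/2 - M_Ax)/EI  [x≤a] with R_A=11/15, M_A=11/3 = ((11/15)·12²/2 - (11/3)·12)/100000 = 11/125000 rad
Load 3 — point force P=10 kN at a=10 m (b=L-a=10):
  θ_3 = Pa²(L-x)(2bL-(3b+a)(L-x))/(2L³EI)  [x>a] = 10·10²·(20-12)·(2·10·20-(3·10+10)·(20-12))/(2·20³·100000) = 1/2500 rad
Load 4 — applied couple M₀=16 kN·m at a=5 m (b=L-a=15):
  θ_4 = (R_Ax²/2 - M_Ax - M₀(x-a))/EI  [x>a] with R_A=9/10, M_A=-3 = ((9/10)·12²/2 - (-3)·12 - 16·(12-5))/100000 = -7/62500 rad
Superposition: θ = Σ θ_i = 207/125000 rad ≈ 0.001656 rad

θ(12) = 207/125000 rad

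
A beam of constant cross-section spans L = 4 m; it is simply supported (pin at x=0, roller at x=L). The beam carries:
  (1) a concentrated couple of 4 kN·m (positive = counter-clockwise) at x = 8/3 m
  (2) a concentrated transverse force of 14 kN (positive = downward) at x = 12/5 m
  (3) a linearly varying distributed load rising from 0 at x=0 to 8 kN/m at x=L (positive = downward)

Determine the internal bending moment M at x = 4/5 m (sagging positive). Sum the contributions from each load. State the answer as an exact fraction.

Load 1 — applied couple M₀=4 kN·m at a=8/3 m (b=L-a=4/3):
  M_1 = M₀x/L  [x≤a] = 4·(4/5)/4 = 4/5 kN·m
Load 2 — point force P=14 kN at a=12/5 m (b=L-a=8/5):
  M_2 = Pbx/L  [x≤a] = 14·(8/5)·(4/5)/4 = 112/25 kN·m
Load 3 — triangular load w₀=8 kN/m (0→w₀ over full span):
  M_3 = w₀Lx/6 - w₀x³/(6L) = 8·4·(4/5)/6 - 8·(4/5)³/(6·4) = 512/125 kN·m
Superposition: M = Σ M_i = 1172/125 kN·m ≈ 9.376000 kN·m

M(4/5) = 1172/125 kN·m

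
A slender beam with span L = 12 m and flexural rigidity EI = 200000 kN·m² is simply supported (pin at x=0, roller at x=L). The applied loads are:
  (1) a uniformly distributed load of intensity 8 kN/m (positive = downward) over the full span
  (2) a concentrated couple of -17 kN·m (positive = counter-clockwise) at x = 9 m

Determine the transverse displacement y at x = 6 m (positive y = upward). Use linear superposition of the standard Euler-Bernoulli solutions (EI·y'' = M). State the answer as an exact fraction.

y(6) = -8181/800000 m

Load 1 — uniform load w=8 kN/m over full span:
  y_1 = -wx(L³-2Lx²+x³)/(24EI) = -8·6·(12³-2·12·6²+6³)/(24·200000) = -27/2500 m
Load 2 — applied couple M₀=-17 kN·m at a=9 m (b=L-a=3):
  y_2 = (M₀x³/(6L)+C₁x)/EI  [x≤a] with C₁=M₀(3b²-L²)/(6L)=221/8 = ((-17)·6³/(6·12)+(221/8)·6)/200000 = 459/800000 m
Superposition: y = Σ y_i = -8181/800000 m ≈ -0.010226 m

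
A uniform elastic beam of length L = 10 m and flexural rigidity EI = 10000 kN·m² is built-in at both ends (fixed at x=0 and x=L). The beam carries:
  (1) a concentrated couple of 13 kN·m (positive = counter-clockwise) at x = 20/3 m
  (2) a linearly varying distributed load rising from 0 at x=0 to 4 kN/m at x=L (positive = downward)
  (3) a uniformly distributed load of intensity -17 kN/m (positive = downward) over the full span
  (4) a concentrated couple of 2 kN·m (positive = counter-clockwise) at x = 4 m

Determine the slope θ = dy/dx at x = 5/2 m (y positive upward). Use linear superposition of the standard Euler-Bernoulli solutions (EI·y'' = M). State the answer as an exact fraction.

θ(5/2) = 107963/9600000 rad

Load 1 — applied couple M₀=13 kN·m at a=20/3 m (b=L-a=10/3):
  θ_1 = (R_Ax²/2 - M_Ax)/EI  [x≤a] with R_A=26/15, M_A=13/3 = ((26/15)·(5/2)²/2 - (13/3)·(5/2))/10000 = -13/24000 rad
Load 2 — triangular load w₀=4 kN/m (0→w₀ over full span):
  θ_2 = -w₀(2x(L-x)(L-2x)(x+2L)+x²(L-x)²)/(120LEI) = -4·(2·(5/2)·(10-(5/2))·(10-2·(5/2))·((5/2)+2·10)+(5/2)²·(10-(5/2))²)/(120·10·10000) = -39/25600 rad
Load 3 — uniform load w=-17 kN/m over full span:
  θ_3 = -wx(L-x)(L-2x)/(12EI) = -(-17)·(5/2)·(10-(5/2))·(10-2·(5/2))/(12·10000) = 17/1280 rad
Load 4 — applied couple M₀=2 kN·m at a=4 m (b=L-a=6):
  θ_4 = (R_Ax²/2 - M_Ax)/EI  [x≤a] with R_A=36/125, M_A=6/25 = ((36/125)·(5/2)²/2 - (6/25)·(5/2))/10000 = 3/100000 rad
Superposition: θ = Σ θ_i = 107963/9600000 rad ≈ 0.011246 rad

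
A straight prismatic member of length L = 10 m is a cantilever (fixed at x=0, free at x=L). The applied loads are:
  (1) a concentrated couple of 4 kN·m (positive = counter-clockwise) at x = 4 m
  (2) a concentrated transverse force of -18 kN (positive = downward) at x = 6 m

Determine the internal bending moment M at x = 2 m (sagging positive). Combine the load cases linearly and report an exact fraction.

M(2) = 76 kN·m

Load 1 — applied couple M₀=4 kN·m at a=4 m (b=L-a=6):
  M_1 = M₀  [x≤a] = 4 = 4 kN·m
Load 2 — point force P=-18 kN at a=6 m (b=L-a=4):
  M_2 = -P(a-x)  [x≤a] = -(-18)·(6-2) = 72 kN·m
Superposition: M = Σ M_i = 76 kN·m ≈ 76.000000 kN·m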